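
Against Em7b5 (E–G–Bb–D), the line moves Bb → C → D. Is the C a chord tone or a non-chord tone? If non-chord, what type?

The harmony at that moment is E half-diminished seventh chord (E, G, Bb, D); C is not a chord tone.
It is approached by step up from Bb and left by step up to D.
Step in, step out in the same direction — a passing tone.

Non-chord tone — a passing tone.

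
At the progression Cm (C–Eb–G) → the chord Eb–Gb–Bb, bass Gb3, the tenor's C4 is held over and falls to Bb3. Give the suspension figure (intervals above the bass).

At the second chord the bass is Gb3. The suspended C4 lies a fourth above the bass; after resolving down by step to Bb3, the interval above the bass becomes a third.
Suspension figures are named by those two intervals: 4–3.

4–3 suspension.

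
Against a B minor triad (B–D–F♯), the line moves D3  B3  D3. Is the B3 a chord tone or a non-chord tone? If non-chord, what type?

B minor triad contains B, D, F♯; B is the root, so it is a chord tone.

Chord tone (the root of B minor triad).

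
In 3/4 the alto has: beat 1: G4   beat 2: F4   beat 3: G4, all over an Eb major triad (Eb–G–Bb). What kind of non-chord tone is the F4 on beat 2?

The harmony at that moment is Eb major triad (Eb, G, Bb); F4 is not a chord tone.
It is approached by step down from G4 and left by step up to G4.
Step away and step back to the same note — a neighbor tone (lower neighbor).

Lower neighbor tone.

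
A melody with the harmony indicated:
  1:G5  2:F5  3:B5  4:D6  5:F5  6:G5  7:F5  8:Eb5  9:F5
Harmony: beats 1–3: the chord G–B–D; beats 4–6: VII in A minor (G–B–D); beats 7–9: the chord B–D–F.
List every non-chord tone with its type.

F5 (beat 2) — escape tone; F5 (beat 5) — appoggiatura; Eb5 (beat 8) — neighbor tone.

The harmony at that moment is G major triad (G, B, D); F5 is not a chord tone.
It is approached by step down from G5 and left by leap up to B5.
Step in, leap out — an escape tone.
The harmony at that moment is G major triad (G, B, D); F5 is not a chord tone.
It is approached by leap down from D6 and left by step up to G5.
Leap in, step out — an appoggiatura.
The harmony at that moment is B diminished triad (B, D, F); Eb5 is not a chord tone.
It is approached by step down from F5 and left by step up to F5.
Step away and step back to the same note — a neighbor tone (lower neighbor).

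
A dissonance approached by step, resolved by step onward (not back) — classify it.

Approach: by step. Departure: by step, continuing in the same direction.
Stepwise on both sides with no change of direction means the note fills in the space between two different chord tones — a passing tone. (Had it turned back to its starting note it would be a neighbor tone instead.)

Passing tone.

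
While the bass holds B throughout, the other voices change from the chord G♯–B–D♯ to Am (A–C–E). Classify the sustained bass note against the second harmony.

The harmony at that moment is A minor triad (A, C, E); B is not a chord tone.
It is held over (the same pitch as the preceding B) and then sustained as the same pitch into the next harmony.
Sustained through a change of harmony — a pedal tone.

Pedal tone (pedal point).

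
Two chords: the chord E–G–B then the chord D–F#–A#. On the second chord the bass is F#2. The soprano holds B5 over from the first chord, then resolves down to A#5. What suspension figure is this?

4–3 suspension.

At the second chord the bass is F#2. The suspended B5 lies a fourth above the bass; after resolving down by step to A#5, the interval above the bass becomes a third.
Suspension figures are named by those two intervals: 4–3.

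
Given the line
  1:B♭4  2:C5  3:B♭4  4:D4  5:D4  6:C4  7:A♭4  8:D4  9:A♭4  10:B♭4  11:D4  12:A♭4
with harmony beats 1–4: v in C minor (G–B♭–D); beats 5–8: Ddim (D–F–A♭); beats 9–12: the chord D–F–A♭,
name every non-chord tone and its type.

C5 (beat 2) — neighbor tone; C4 (beat 6) — escape tone; B♭4 (beat 10) — escape tone.

The harmony at that moment is G minor triad (G, B♭, D); C5 is not a chord tone.
It is approached by step up from B♭4 and left by step down to B♭4.
Step away and step back to the same note — a neighbor tone (upper neighbor).
The harmony at that moment is D diminished triad (D, F, A♭); C4 is not a chord tone.
It is approached by step down from D4 and left by leap up to A♭4.
Step in, leap out — an escape tone.
The harmony at that moment is D diminished triad (D, F, A♭); B♭4 is not a chord tone.
It is approached by step up from A♭4 and left by leap down to D4.
Step in, leap out — an escape tone.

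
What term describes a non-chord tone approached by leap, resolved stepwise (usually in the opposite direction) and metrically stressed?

Appoggiatura.

Approach: by leap. Departure: by step. Metric position: strong.
Leap in, step out, in a metrically strong position — an appoggiatura. (It is the mirror image of the escape tone, which steps in and leaps out from a weak position.)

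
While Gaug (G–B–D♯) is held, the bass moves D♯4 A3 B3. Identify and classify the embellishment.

The harmony at that moment is G augmented triad (G, B, D♯); A3 is not a chord tone.
It is approached by leap down from D♯4 and left by step up to B3.
Leap in, step out — an appoggiatura.

A3 is an appoggiatura.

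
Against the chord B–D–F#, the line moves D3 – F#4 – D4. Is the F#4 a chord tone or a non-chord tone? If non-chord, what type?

B minor triad contains B, D, F#; F# is the fifth, so it is a chord tone.

Chord tone (the fifth of B minor triad).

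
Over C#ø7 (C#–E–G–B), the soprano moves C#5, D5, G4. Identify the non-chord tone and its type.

The harmony at that moment is C# half-diminished seventh chord (C#, E, G, B); D5 is not a chord tone.
It is approached by step up from C#5 and left by leap down to G4.
Step in, leap out — an escape tone.

D5 is an escape tone.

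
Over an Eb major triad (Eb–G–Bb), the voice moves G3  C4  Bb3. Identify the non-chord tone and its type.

C4 is an appoggiatura.

The harmony at that moment is Eb major triad (Eb, G, Bb); C4 is not a chord tone.
It is approached by leap up from G3 and left by step down to Bb3.
Leap in, step out — an appoggiatura.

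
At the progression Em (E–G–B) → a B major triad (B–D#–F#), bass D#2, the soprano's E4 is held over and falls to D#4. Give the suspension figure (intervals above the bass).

9–8 suspension.

At the second chord the bass is D#2. The suspended E4 lies a ninth above the bass; after resolving down by step to D#4, the interval above the bass becomes an octave.
Suspension figures are named by those two intervals: 9–8.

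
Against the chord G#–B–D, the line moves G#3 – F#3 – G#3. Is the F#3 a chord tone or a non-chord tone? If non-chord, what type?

The harmony at that moment is G# diminished triad (G#, B, D); F#3 is not a chord tone.
It is approached by step down from G#3 and left by step up to G#3.
Step away and step back to the same note — a neighbor tone (lower neighbor).

Non-chord tone — a neighbor tone.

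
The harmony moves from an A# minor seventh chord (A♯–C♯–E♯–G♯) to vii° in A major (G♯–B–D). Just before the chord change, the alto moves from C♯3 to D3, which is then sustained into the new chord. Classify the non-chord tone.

D3 is an anticipation.

The harmony at that moment is A♯ minor seventh chord (A♯, C♯, E♯, G♯); D3 is not a chord tone.
It is approached by step up from C♯3 and then sustained as the same pitch into the next harmony.
Arriving early and becoming a chord tone when the harmony changes — an anticipation.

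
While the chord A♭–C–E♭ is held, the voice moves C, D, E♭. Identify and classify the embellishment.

The harmony at that moment is A♭ major triad (A♭, C, E♭); D is not a chord tone.
It is approached by step up from C and left by step up to E♭.
Step in, step out in the same direction — a passing tone.

D is a passing tone.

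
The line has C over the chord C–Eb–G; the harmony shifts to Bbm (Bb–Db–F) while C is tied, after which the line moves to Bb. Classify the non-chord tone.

C is a suspension.

The harmony at that moment is Bb minor triad (Bb, Db, F); C is not a chord tone.
It is held over (the same pitch as the preceding C) and left by step down to Bb.
Held over from the previous chord and resolving down by step — a suspension.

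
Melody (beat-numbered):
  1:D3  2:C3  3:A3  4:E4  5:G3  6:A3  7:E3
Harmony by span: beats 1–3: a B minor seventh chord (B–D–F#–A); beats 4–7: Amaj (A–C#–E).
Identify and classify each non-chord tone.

The harmony at that moment is B minor seventh chord (B, D, F#, A); C3 is not a chord tone.
It is approached by step down from D3 and left by leap up to A3.
Step in, leap out — an escape tone.
The harmony at that moment is A major triad (A, C#, E); G3 is not a chord tone.
It is approached by leap down from E4 and left by step up to A3.
Leap in, step out — an appoggiatura.

C3 (beat 2) — escape tone; G3 (beat 5) — appoggiatura.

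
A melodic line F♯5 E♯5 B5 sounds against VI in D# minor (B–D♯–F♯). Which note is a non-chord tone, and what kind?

E♯5 is an escape tone.

The harmony at that moment is B major triad (B, D♯, F♯); E♯5 is not a chord tone.
It is approached by step down from F♯5 and left by leap up to B5.
Step in, leap out — an escape tone.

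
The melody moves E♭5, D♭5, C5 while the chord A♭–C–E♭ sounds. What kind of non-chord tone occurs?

D♭5 is a passing tone.

The harmony at that moment is A♭ major triad (A♭, C, E♭); D♭5 is not a chord tone.
It is approached by step down from E♭5 and left by step down to C5.
Step in, step out in the same direction — a passing tone.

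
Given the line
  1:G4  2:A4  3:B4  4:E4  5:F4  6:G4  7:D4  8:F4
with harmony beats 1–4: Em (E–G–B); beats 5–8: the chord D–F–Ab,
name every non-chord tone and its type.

The harmony at that moment is E minor triad (E, G, B); A4 is not a chord tone.
It is approached by step up from G4 and left by step up to B4.
Step in, step out in the same direction — a passing tone.
The harmony at that moment is D diminished triad (D, F, Ab); G4 is not a chord tone.
It is approached by step up from F4 and left by leap down to D4.
Step in, leap out — an escape tone.

A4 (beat 2) — passing tone; G4 (beat 6) — escape tone.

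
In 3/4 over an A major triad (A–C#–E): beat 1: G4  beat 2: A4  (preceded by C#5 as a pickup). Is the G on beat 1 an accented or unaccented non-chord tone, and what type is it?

Accented appoggiatura.

The harmony at that moment is A major triad (A, C#, E); G4 is not a chord tone.
It is approached by leap down from C#5 and left by step up to A4.
Leap in, step out — an appoggiatura.
It falls on the downbeat, so it is accented.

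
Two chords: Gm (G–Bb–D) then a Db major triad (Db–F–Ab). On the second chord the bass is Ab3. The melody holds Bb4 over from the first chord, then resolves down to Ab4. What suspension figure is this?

At the second chord the bass is Ab3. The suspended Bb4 lies a ninth above the bass; after resolving down by step to Ab4, the interval above the bass becomes an octave.
Suspension figures are named by those two intervals: 9–8.

9–8 suspension.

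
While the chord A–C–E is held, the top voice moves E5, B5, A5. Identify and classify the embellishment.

B5 is an appoggiatura.

The harmony at that moment is A minor triad (A, C, E); B5 is not a chord tone.
It is approached by leap up from E5 and left by step down to A5.
Leap in, step out — an appoggiatura.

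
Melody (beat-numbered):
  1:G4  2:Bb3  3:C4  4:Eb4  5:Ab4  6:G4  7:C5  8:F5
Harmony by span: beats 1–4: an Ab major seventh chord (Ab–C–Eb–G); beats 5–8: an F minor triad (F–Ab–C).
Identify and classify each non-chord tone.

Bb3 (beat 2) — appoggiatura; G4 (beat 6) — escape tone.

The harmony at that moment is Ab major seventh chord (Ab, C, Eb, G); Bb3 is not a chord tone.
It is approached by leap down from G4 and left by step up to C4.
Leap in, step out — an appoggiatura.
The harmony at that moment is F minor triad (F, Ab, C); G4 is not a chord tone.
It is approached by step down from Ab4 and left by leap up to C5.
Step in, leap out — an escape tone.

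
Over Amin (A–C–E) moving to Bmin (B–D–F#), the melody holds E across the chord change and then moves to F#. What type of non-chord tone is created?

E is a retardation.

The harmony at that moment is B minor triad (B, D, F#); E is not a chord tone.
It is held over (the same pitch as the preceding E) and left by step up to F#.
Held over from the previous chord and resolving up by step — a retardation.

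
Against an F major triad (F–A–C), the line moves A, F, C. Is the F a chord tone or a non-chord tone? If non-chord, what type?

F major triad contains F, A, C; F is the root, so it is a chord tone.

Chord tone (the root of F major triad).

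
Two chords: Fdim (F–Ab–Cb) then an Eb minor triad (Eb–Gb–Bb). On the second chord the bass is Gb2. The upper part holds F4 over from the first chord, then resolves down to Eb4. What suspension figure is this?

At the second chord the bass is Gb2. The suspended F4 lies a seventh above the bass; after resolving down by step to Eb4, the interval above the bass becomes a sixth.
Suspension figures are named by those two intervals: 7–6.

7–6 suspension.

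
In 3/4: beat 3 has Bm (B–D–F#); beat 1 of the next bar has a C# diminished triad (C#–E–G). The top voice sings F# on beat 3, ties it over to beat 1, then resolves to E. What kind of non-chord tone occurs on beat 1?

Suspension.

The harmony at that moment is C# diminished triad (C#, E, G); F# is not a chord tone.
It is held over (the same pitch as the preceding F#) and left by step down to E.
Held over from the previous chord and resolving down by step — a suspension.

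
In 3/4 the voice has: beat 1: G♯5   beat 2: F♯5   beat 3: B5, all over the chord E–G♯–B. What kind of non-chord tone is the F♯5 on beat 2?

The harmony at that moment is E major triad (E, G♯, B); F♯5 is not a chord tone.
It is approached by step down from G♯5 and left by leap up to B5.
Step in, leap out, on a weak beat — an escape tone.

Escape tone.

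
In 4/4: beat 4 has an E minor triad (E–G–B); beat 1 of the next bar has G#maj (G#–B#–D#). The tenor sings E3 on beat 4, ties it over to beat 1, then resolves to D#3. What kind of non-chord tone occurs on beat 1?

The harmony at that moment is G# major triad (G#, B#, D#); E3 is not a chord tone.
It is held over (the same pitch as the preceding E3) and left by step down to D#3.
Held over from the previous chord and resolving down by step — a suspension.

Suspension.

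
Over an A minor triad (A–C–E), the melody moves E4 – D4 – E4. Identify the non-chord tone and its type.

D4 is a neighbor tone.

The harmony at that moment is A minor triad (A, C, E); D4 is not a chord tone.
It is approached by step down from E4 and left by step up to E4.
Step away and step back to the same note — a neighbor tone (lower neighbor).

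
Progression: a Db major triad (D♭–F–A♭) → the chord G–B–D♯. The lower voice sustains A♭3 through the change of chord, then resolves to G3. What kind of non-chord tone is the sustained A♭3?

The harmony at that moment is G augmented triad (G, B, D♯); A♭3 is not a chord tone.
It is held over (the same pitch as the preceding A♭3) and left by step down to G3.
Held over from the previous chord and resolving down by step — a suspension.

A♭3 is a suspension.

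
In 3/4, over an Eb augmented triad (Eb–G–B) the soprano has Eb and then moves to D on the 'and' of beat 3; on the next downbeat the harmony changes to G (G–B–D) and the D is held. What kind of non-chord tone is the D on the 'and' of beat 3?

Anticipation.

The harmony at that moment is Eb augmented triad (Eb, G, B); D is not a chord tone.
It is approached by step down from Eb and then sustained as the same pitch into the next harmony.
Arriving early and becoming a chord tone when the harmony changes — an anticipation.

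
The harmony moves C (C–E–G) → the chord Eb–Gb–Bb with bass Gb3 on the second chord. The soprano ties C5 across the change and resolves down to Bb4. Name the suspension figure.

4–3 suspension.

At the second chord the bass is Gb3. The suspended C5 lies a fourth above the bass; after resolving down by step to Bb4, the interval above the bass becomes a third.
Suspension figures are named by those two intervals: 4–3.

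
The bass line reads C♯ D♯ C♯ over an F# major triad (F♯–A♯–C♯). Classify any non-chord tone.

The harmony at that moment is F♯ major triad (F♯, A♯, C♯); D♯ is not a chord tone.
It is approached by step up from C♯ and left by step down to C♯.
Step away and step back to the same note — a neighbor tone (upper neighbor).

D♯ is a neighbor tone.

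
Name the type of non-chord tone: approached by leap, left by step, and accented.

Approach: by leap. Departure: by step. Metric position: strong.
Leap in, step out, in a metrically strong position — an appoggiatura. (It is the mirror image of the escape tone, which steps in and leaps out from a weak position.)

Appoggiatura.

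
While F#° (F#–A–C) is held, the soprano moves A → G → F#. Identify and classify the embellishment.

G is a passing tone.

The harmony at that moment is F# diminished triad (F#, A, C); G is not a chord tone.
It is approached by step down from A and left by step down to F#.
Step in, step out in the same direction — a passing tone.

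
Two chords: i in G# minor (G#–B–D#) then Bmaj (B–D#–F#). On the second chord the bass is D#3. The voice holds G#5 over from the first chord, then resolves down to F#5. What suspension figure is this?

At the second chord the bass is D#3. The suspended G#5 lies a fourth above the bass; after resolving down by step to F#5, the interval above the bass becomes a third.
Suspension figures are named by those two intervals: 4–3.

4–3 suspension.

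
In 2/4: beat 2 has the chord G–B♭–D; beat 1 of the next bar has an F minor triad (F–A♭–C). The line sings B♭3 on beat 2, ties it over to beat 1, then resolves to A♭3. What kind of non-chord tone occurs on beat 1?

The harmony at that moment is F minor triad (F, A♭, C); B♭3 is not a chord tone.
It is held over (the same pitch as the preceding B♭3) and left by step down to A♭3.
Held over from the previous chord and resolving down by step — a suspension.

Suspension.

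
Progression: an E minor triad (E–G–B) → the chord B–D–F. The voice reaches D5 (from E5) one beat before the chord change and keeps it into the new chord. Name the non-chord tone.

The harmony at that moment is E minor triad (E, G, B); D5 is not a chord tone.
It is approached by step down from E5 and then sustained as the same pitch into the next harmony.
Arriving early and becoming a chord tone when the harmony changes — an anticipation.

D5 is an anticipation.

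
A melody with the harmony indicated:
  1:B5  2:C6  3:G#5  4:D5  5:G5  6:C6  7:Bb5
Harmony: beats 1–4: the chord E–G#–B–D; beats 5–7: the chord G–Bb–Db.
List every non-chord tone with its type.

The harmony at that moment is E dominant seventh chord (E, G#, B, D); C6 is not a chord tone.
It is approached by step up from B5 and left by leap down to G#5.
Step in, leap out — an escape tone.
The harmony at that moment is G diminished triad (G, Bb, Db); C6 is not a chord tone.
It is approached by leap up from G5 and left by step down to Bb5.
Leap in, step out — an appoggiatura.

C6 (beat 2) — escape tone; C6 (beat 6) — appoggiatura.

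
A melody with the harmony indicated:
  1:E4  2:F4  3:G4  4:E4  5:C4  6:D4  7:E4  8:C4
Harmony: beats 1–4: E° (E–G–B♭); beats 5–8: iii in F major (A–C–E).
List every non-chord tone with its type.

The harmony at that moment is E diminished triad (E, G, B♭); F4 is not a chord tone.
It is approached by step up from E4 and left by step up to G4.
Step in, step out in the same direction — a passing tone.
The harmony at that moment is A minor triad (A, C, E); D4 is not a chord tone.
It is approached by step up from C4 and left by step up to E4.
Step in, step out in the same direction — a passing tone.

F4 (beat 2) — passing tone; D4 (beat 6) — passing tone.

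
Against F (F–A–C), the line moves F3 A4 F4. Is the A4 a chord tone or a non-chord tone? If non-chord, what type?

F major triad contains F, A, C; A is the third, so it is a chord tone.

Chord tone (the third of F major triad).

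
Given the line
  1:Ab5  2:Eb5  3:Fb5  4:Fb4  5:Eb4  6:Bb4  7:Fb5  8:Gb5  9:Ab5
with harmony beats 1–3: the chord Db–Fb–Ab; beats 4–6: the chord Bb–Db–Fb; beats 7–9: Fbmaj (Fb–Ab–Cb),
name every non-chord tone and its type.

Eb5 (beat 2) — appoggiatura; Eb4 (beat 5) — escape tone; Gb5 (beat 8) — passing tone.

The harmony at that moment is Db minor triad (Db, Fb, Ab); Eb5 is not a chord tone.
It is approached by leap down from Ab5 and left by step up to Fb5.
Leap in, step out — an appoggiatura.
The harmony at that moment is Bb diminished triad (Bb, Db, Fb); Eb4 is not a chord tone.
It is approached by step down from Fb4 and left by leap up to Bb4.
Step in, leap out — an escape tone.
The harmony at that moment is Fb major triad (Fb, Ab, Cb); Gb5 is not a chord tone.
It is approached by step up from Fb5 and left by step up to Ab5.
Step in, step out in the same direction — a passing tone.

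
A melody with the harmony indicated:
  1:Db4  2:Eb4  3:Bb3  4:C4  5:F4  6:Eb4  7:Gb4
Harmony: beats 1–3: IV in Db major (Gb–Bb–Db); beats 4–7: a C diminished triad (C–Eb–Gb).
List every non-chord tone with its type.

The harmony at that moment is Gb major triad (Gb, Bb, Db); Eb4 is not a chord tone.
It is approached by step up from Db4 and left by leap down to Bb3.
Step in, leap out — an escape tone.
The harmony at that moment is C diminished triad (C, Eb, Gb); F4 is not a chord tone.
It is approached by leap up from C4 and left by step down to Eb4.
Leap in, step out — an appoggiatura.

Eb4 (beat 2) — escape tone; F4 (beat 5) — appoggiatura.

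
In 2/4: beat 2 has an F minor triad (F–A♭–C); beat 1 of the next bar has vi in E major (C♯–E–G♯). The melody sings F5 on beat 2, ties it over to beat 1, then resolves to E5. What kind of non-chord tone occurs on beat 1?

The harmony at that moment is C♯ minor triad (C♯, E, G♯); F5 is not a chord tone.
It is held over (the same pitch as the preceding F5) and left by step down to E5.
Held over from the previous chord and resolving down by step — a suspension.

Suspension.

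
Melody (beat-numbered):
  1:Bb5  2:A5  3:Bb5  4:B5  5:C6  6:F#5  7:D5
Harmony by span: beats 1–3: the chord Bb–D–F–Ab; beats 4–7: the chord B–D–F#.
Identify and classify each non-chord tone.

The harmony at that moment is Bb dominant seventh chord (Bb, D, F, Ab); A5 is not a chord tone.
It is approached by step down from Bb5 and left by step up to Bb5.
Step away and step back to the same note — a neighbor tone (lower neighbor).
The harmony at that moment is B minor triad (B, D, F#); C6 is not a chord tone.
It is approached by step up from B5 and left by leap down to F#5.
Step in, leap out — an escape tone.

A5 (beat 2) — neighbor tone; C6 (beat 5) — escape tone.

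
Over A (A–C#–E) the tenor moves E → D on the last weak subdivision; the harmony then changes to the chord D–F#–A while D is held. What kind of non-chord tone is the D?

D is an anticipation.

The harmony at that moment is A major triad (A, C#, E); D is not a chord tone.
It is approached by step down from E and then sustained as the same pitch into the next harmony.
Arriving early and becoming a chord tone when the harmony changes — an anticipation.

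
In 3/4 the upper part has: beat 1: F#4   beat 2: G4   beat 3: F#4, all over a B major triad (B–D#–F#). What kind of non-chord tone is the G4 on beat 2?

Upper neighbor tone.

The harmony at that moment is B major triad (B, D#, F#); G4 is not a chord tone.
It is approached by step up from F#4 and left by step down to F#4.
Step away and step back to the same note — a neighbor tone (upper neighbor).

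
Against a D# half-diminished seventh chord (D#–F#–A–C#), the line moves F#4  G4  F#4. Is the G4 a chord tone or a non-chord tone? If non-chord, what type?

Non-chord tone — a neighbor tone.

The harmony at that moment is D# half-diminished seventh chord (D#, F#, A, C#); G4 is not a chord tone.
It is approached by step up from F#4 and left by step down to F#4.
Step away and step back to the same note — a neighbor tone (upper neighbor).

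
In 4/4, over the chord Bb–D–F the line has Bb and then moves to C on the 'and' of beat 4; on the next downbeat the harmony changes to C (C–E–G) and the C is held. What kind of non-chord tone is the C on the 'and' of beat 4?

Anticipation.

The harmony at that moment is Bb major triad (Bb, D, F); C is not a chord tone.
It is approached by step up from Bb and then sustained as the same pitch into the next harmony.
Arriving early and becoming a chord tone when the harmony changes — an anticipation.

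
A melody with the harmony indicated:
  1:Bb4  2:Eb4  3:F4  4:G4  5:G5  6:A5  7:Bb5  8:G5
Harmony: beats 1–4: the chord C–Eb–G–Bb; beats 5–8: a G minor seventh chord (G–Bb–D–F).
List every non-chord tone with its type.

F4 (beat 3) — passing tone; A5 (beat 6) — passing tone.

The harmony at that moment is C minor seventh chord (C, Eb, G, Bb); F4 is not a chord tone.
It is approached by step up from Eb4 and left by step up to G4.
Step in, step out in the same direction — a passing tone.
The harmony at that moment is G minor seventh chord (G, Bb, D, F); A5 is not a chord tone.
It is approached by step up from G5 and left by step up to Bb5.
Step in, step out in the same direction — a passing tone.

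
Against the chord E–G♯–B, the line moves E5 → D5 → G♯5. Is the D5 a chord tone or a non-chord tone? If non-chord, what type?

The harmony at that moment is E major triad (E, G♯, B); D5 is not a chord tone.
It is approached by step down from E5 and left by leap up to G♯5.
Step in, leap out — an escape tone.

Non-chord tone — an escape tone.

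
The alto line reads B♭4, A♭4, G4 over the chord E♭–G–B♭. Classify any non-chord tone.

A♭4 is a passing tone.

The harmony at that moment is E♭ major triad (E♭, G, B♭); A♭4 is not a chord tone.
It is approached by step down from B♭4 and left by step down to G4.
Step in, step out in the same direction — a passing tone.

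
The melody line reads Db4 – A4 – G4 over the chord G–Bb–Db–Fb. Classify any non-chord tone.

The harmony at that moment is G diminished seventh chord (G, Bb, Db, Fb); A4 is not a chord tone.
It is approached by leap up from Db4 and left by step down to G4.
Leap in, step out — an appoggiatura.

A4 is an appoggiatura.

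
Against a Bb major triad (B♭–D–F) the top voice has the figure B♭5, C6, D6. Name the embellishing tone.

C6 is a passing tone.

The harmony at that moment is B♭ major triad (B♭, D, F); C6 is not a chord tone.
It is approached by step up from B♭5 and left by step up to D6.
Step in, step out in the same direction — a passing tone.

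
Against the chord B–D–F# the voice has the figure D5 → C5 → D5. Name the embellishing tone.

C5 is a neighbor tone.

The harmony at that moment is B minor triad (B, D, F#); C5 is not a chord tone.
It is approached by step down from D5 and left by step up to D5.
Step away and step back to the same note — a neighbor tone (lower neighbor).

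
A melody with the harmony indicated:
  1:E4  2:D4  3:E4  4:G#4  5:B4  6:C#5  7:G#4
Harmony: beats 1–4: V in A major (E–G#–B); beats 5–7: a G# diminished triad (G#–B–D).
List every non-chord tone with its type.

D4 (beat 2) — neighbor tone; C#5 (beat 6) — escape tone.

The harmony at that moment is E major triad (E, G#, B); D4 is not a chord tone.
It is approached by step down from E4 and left by step up to E4.
Step away and step back to the same note — a neighbor tone (lower neighbor).
The harmony at that moment is G# diminished triad (G#, B, D); C#5 is not a chord tone.
It is approached by step up from B4 and left by leap down to G#4.
Step in, leap out — an escape tone.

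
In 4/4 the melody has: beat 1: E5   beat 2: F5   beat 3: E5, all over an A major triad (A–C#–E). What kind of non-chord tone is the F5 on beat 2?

Upper neighbor tone.

The harmony at that moment is A major triad (A, C#, E); F5 is not a chord tone.
It is approached by step up from E5 and left by step down to E5.
Step away and step back to the same note — a neighbor tone (upper neighbor).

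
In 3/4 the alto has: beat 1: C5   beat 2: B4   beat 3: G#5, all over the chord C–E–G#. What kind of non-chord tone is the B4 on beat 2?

Escape tone.

The harmony at that moment is C augmented triad (C, E, G#); B4 is not a chord tone.
It is approached by step down from C5 and left by leap up to G#5.
Step in, leap out, on a weak beat — an escape tone.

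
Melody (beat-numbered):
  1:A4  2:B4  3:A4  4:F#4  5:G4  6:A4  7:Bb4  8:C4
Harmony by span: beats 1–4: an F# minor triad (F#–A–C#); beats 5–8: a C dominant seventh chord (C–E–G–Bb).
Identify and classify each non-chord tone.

The harmony at that moment is F# minor triad (F#, A, C#); B4 is not a chord tone.
It is approached by step up from A4 and left by step down to A4.
Step away and step back to the same note — a neighbor tone (upper neighbor).
The harmony at that moment is C dominant seventh chord (C, E, G, Bb); A4 is not a chord tone.
It is approached by step up from G4 and left by step up to Bb4.
Step in, step out in the same direction — a passing tone.

B4 (beat 2) — neighbor tone; A4 (beat 6) — passing tone.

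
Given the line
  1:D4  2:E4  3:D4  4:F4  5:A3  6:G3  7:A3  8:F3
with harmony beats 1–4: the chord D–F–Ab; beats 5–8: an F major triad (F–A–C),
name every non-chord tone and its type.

E4 (beat 2) — neighbor tone; G3 (beat 6) — neighbor tone.

The harmony at that moment is D diminished triad (D, F, Ab); E4 is not a chord tone.
It is approached by step up from D4 and left by step down to D4.
Step away and step back to the same note — a neighbor tone (upper neighbor).
The harmony at that moment is F major triad (F, A, C); G3 is not a chord tone.
It is approached by step down from A3 and left by step up to A3.
Step away and step back to the same note — a neighbor tone (lower neighbor).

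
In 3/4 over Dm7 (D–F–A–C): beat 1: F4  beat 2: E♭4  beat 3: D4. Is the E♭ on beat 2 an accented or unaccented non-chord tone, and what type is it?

The harmony at that moment is D minor seventh chord (D, F, A, C); E♭4 is not a chord tone.
It is approached by step down from F4 and left by step down to D4.
Step in, step out in the same direction — a passing tone.
It falls on a weak beat, so it is unaccented.

Unaccented passing tone.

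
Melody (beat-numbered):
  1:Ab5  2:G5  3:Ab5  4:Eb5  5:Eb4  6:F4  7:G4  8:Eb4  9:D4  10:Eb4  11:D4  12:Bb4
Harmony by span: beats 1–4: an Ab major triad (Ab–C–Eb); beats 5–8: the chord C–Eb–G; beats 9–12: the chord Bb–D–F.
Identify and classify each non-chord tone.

G5 (beat 2) — neighbor tone; F4 (beat 6) — passing tone; Eb4 (beat 10) — neighbor tone.

The harmony at that moment is Ab major triad (Ab, C, Eb); G5 is not a chord tone.
It is approached by step down from Ab5 and left by step up to Ab5.
Step away and step back to the same note — a neighbor tone (lower neighbor).
The harmony at that moment is C minor triad (C, Eb, G); F4 is not a chord tone.
It is approached by step up from Eb4 and left by step up to G4.
Step in, step out in the same direction — a passing tone.
The harmony at that moment is Bb major triad (Bb, D, F); Eb4 is not a chord tone.
It is approached by step up from D4 and left by step down to D4.
Step away and step back to the same note — a neighbor tone (upper neighbor).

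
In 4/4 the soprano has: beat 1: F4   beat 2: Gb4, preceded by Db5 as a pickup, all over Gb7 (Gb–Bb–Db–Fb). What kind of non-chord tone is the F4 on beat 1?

The harmony at that moment is Gb dominant seventh chord (Gb, Bb, Db, Fb); F4 is not a chord tone.
It is approached by leap down from Db5 and left by step up to Gb4.
Leap in, step out, metrically accented — an appoggiatura.

Appoggiatura.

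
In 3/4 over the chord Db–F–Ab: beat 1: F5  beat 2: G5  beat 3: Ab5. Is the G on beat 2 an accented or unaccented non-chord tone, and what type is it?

The harmony at that moment is Db major triad (Db, F, Ab); G5 is not a chord tone.
It is approached by step up from F5 and left by step up to Ab5.
Step in, step out in the same direction — a passing tone.
It falls on a weak beat, so it is unaccented.

Unaccented passing tone.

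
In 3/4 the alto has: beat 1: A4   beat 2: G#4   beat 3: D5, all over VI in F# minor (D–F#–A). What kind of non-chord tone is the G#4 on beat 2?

The harmony at that moment is D major triad (D, F#, A); G#4 is not a chord tone.
It is approached by step down from A4 and left by leap up to D5.
Step in, leap out, on a weak beat — an escape tone.

Escape tone.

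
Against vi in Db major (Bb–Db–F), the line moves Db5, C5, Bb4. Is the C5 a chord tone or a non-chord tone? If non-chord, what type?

The harmony at that moment is Bb minor triad (Bb, Db, F); C5 is not a chord tone.
It is approached by step down from Db5 and left by step down to Bb4.
Step in, step out in the same direction — a passing tone.

Non-chord tone — a passing tone.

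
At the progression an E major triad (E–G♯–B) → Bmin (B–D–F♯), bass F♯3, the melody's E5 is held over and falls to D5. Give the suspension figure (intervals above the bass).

7–6 suspension.

At the second chord the bass is F♯3. The suspended E5 lies a seventh above the bass; after resolving down by step to D5, the interval above the bass becomes a sixth.
Suspension figures are named by those two intervals: 7–6.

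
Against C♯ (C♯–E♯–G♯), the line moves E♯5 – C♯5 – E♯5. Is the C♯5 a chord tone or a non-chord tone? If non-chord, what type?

C# major triad contains C♯, E♯, G♯; C♯ is the root, so it is a chord tone.

Chord tone (the root of C# major triad).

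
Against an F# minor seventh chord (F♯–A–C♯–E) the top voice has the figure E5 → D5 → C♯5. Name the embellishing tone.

The harmony at that moment is F♯ minor seventh chord (F♯, A, C♯, E); D5 is not a chord tone.
It is approached by step down from E5 and left by step down to C♯5.
Step in, step out in the same direction — a passing tone.

D5 is a passing tone.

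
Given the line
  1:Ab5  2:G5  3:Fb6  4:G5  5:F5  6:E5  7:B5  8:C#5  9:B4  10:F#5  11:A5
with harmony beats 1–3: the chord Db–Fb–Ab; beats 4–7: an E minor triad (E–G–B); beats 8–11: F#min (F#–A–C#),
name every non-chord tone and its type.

The harmony at that moment is Db minor triad (Db, Fb, Ab); G5 is not a chord tone.
It is approached by step down from Ab5 and left by leap up to Fb6.
Step in, leap out — an escape tone.
The harmony at that moment is E minor triad (E, G, B); F5 is not a chord tone.
It is approached by step down from G5 and left by step down to E5.
Step in, step out in the same direction — a passing tone.
The harmony at that moment is F# minor triad (F#, A, C#); B4 is not a chord tone.
It is approached by step down from C#5 and left by leap up to F#5.
Step in, leap out — an escape tone.

G5 (beat 2) — escape tone; F5 (beat 5) — passing tone; B4 (beat 9) — escape tone.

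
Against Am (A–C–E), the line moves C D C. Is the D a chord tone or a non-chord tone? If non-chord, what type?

The harmony at that moment is A minor triad (A, C, E); D is not a chord tone.
It is approached by step up from C and left by step down to C.
Step away and step back to the same note — a neighbor tone (upper neighbor).

Non-chord tone — a neighbor tone.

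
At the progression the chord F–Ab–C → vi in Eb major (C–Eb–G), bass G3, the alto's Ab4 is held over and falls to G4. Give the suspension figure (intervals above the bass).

9–8 suspension.

At the second chord the bass is G3. The suspended Ab4 lies a ninth above the bass; after resolving down by step to G4, the interval above the bass becomes an octave.
Suspension figures are named by those two intervals: 9–8.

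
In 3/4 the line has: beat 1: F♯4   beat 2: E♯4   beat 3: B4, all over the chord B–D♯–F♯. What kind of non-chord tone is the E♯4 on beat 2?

The harmony at that moment is B major triad (B, D♯, F♯); E♯4 is not a chord tone.
It is approached by step down from F♯4 and left by leap up to B4.
Step in, leap out, on a weak beat — an escape tone.

Escape tone.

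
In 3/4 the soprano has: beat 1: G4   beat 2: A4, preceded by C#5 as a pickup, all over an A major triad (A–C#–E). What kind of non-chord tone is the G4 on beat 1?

The harmony at that moment is A major triad (A, C#, E); G4 is not a chord tone.
It is approached by leap down from C#5 and left by step up to A4.
Leap in, step out, metrically accented — an appoggiatura.

Appoggiatura.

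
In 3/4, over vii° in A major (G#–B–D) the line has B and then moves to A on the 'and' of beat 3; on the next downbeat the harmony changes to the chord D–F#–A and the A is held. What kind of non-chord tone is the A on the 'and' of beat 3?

The harmony at that moment is G# diminished triad (G#, B, D); A is not a chord tone.
It is approached by step down from B and then sustained as the same pitch into the next harmony.
Arriving early and becoming a chord tone when the harmony changes — an anticipation.

Anticipation.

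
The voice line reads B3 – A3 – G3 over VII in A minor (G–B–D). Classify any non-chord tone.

A3 is a passing tone.

The harmony at that moment is G major triad (G, B, D); A3 is not a chord tone.
It is approached by step down from B3 and left by step down to G3.
Step in, step out in the same direction — a passing tone.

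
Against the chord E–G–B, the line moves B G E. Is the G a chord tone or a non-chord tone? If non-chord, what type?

Chord tone (the third of E minor triad).

E minor triad contains E, G, B; G is the third, so it is a chord tone.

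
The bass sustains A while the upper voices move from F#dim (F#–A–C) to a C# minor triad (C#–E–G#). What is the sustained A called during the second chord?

The harmony at that moment is C# minor triad (C#, E, G#); A is not a chord tone.
It is held over (the same pitch as the preceding A) and then sustained as the same pitch into the next harmony.
Sustained through a change of harmony — a pedal tone.

Pedal tone (pedal point).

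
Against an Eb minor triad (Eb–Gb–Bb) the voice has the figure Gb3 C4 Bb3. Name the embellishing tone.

The harmony at that moment is Eb minor triad (Eb, Gb, Bb); C4 is not a chord tone.
It is approached by leap up from Gb3 and left by step down to Bb3.
Leap in, step out — an appoggiatura.

C4 is an appoggiatura.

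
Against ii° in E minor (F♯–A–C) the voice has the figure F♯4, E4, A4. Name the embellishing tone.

The harmony at that moment is F♯ diminished triad (F♯, A, C); E4 is not a chord tone.
It is approached by step down from F♯4 and left by leap up to A4.
Step in, leap out — an escape tone.

E4 is an escape tone.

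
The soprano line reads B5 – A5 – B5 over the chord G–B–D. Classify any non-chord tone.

The harmony at that moment is G major triad (G, B, D); A5 is not a chord tone.
It is approached by step down from B5 and left by step up to B5.
Step away and step back to the same note — a neighbor tone (lower neighbor).

A5 is a neighbor tone.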